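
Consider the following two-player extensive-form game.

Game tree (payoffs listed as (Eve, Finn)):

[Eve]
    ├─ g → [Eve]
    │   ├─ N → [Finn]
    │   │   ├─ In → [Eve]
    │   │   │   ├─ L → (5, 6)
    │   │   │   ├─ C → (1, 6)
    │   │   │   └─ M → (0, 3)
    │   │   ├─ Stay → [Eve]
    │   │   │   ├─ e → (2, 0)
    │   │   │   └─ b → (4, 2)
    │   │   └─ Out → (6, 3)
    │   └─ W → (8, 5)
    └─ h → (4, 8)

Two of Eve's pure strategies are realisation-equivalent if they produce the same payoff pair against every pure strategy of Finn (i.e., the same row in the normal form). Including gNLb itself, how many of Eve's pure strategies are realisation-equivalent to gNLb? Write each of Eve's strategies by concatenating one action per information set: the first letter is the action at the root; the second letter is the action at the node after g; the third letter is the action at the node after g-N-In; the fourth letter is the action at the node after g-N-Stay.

1

Row for gNLb (columns In, Stay, Out): (5,6) (4,2) (6,3).
Every one of Eve's information sets is on the play path for some reply by Finn when Eve follows gNLb.
Changing the action at any of them therefore changes at least one column, so only gNLb itself gives this row.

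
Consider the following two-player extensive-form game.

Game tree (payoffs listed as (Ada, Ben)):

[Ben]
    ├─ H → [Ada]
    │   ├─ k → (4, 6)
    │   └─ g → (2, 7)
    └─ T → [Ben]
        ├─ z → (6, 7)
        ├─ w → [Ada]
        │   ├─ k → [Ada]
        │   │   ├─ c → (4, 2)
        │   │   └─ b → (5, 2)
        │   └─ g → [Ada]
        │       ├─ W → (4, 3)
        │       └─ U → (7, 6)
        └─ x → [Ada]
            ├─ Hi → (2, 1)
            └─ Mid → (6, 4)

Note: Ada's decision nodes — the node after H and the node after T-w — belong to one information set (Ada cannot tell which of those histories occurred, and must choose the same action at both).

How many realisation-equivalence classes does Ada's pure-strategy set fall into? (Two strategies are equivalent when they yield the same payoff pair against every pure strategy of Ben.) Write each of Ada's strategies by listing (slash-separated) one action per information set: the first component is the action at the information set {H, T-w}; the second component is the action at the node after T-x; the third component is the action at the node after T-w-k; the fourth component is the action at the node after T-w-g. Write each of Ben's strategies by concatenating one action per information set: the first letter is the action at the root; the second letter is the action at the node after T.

Ada has 16 pure strategies: k/Hi/c/W, k/Hi/c/U, k/Hi/b/W, k/Hi/b/U, k/Mid/c/W, k/Mid/c/U, k/Mid/b/W, k/Mid/b/U, g/Hi/c/W, g/Hi/c/U, g/Hi/b/W, g/Hi/b/U, g/Mid/c/W, g/Mid/c/U, g/Mid/b/W, g/Mid/b/U. Columns: Hz, Hw, Hx, Tz, Tw, Tx.
{k/Hi/c/W, k/Hi/c/U} → row (4,6) (4,6) (4,6) (6,7) (4,2) (2,1)
{k/Hi/b/W, k/Hi/b/U} → row (4,6) (4,6) (4,6) (6,7) (5,2) (2,1)
{k/Mid/c/W, k/Mid/c/U} → row (4,6) (4,6) (4,6) (6,7) (4,2) (6,4)
{k/Mid/b/W, k/Mid/b/U} → row (4,6) (4,6) (4,6) (6,7) (5,2) (6,4)
{g/Hi/c/W, g/Hi/b/W} → row (2,7) (2,7) (2,7) (6,7) (4,3) (2,1)
{g/Hi/c/U, g/Hi/b/U} → row (2,7) (2,7) (2,7) (6,7) (7,6) (2,1)
{g/Mid/c/W, g/Mid/b/W} → row (2,7) (2,7) (2,7) (6,7) (4,3) (6,4)
{g/Mid/c/U, g/Mid/b/U} → row (2,7) (2,7) (2,7) (6,7) (7,6) (6,4)
That's 8 distinct rows out of 16 strategies.

8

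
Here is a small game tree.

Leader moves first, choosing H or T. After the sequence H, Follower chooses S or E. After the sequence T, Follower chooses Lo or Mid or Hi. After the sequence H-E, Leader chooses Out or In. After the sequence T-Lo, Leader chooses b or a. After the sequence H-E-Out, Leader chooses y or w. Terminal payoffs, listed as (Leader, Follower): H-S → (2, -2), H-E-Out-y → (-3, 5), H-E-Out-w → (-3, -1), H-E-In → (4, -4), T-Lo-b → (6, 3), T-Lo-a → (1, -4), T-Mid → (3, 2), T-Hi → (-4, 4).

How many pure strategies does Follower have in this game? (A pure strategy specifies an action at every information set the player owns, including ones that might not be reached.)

6

Follower owns the node after H with actions {S, E} — two choices.
Follower owns the node after T with actions {Lo, Mid, Hi} — three choices.
A pure strategy fixes one action at each information set independently, so the count is the product 2 × 3 = 6.
(For reference, Leader has 16 pure strategies, giving a 6×16 normal-form matrix.)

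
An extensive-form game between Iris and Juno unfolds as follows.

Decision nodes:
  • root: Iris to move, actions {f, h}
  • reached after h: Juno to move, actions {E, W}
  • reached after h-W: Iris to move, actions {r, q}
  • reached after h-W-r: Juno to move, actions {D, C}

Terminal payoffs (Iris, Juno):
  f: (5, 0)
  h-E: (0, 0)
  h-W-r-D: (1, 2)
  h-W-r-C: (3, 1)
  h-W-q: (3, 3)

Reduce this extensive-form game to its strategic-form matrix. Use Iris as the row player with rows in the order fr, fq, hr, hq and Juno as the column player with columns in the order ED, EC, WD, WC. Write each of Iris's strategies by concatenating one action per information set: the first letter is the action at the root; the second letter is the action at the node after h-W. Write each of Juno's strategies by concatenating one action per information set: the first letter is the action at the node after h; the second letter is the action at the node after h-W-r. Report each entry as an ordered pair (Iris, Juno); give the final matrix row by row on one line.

fr: (5,0) (5,0) (5,0) (5,0) | fq: (5,0) (5,0) (5,0) (5,0) | hr: (0,0) (0,0) (1,2) (3,1) | hq: (0,0) (0,0) (3,3) (3,3)

Row fr: ED→(5,0), EC→(5,0), WD→(5,0), WC→(5,0)
Row fq: ED→(5,0), EC→(5,0), WD→(5,0), WC→(5,0)
Row hr: ED→(0,0), EC→(0,0), WD→(1,2), WC→(3,1)
Row hq: ED→(0,0), EC→(0,0), WD→(3,3), WC→(3,3)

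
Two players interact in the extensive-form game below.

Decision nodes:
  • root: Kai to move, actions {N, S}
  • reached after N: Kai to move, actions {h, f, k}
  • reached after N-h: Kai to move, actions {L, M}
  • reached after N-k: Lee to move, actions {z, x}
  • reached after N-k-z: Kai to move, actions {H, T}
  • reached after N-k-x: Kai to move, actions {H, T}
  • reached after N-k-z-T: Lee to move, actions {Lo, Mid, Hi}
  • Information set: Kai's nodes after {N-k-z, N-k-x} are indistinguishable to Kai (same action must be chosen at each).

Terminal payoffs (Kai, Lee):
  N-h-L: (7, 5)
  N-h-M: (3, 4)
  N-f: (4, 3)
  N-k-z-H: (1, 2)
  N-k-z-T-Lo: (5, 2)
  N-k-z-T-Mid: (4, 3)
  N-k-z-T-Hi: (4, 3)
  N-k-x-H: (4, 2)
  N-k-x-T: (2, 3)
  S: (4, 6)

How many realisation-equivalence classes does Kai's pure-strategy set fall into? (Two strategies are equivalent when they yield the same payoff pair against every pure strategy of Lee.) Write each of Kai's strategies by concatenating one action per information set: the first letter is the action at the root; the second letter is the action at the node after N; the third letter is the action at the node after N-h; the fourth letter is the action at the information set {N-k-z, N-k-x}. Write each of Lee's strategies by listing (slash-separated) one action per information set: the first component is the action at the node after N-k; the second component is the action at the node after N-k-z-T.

6

Kai has 24 pure strategies: NhLH, NhLT, NhMH, NhMT, NfLH, NfLT, NfMH, NfMT, NkLH, NkLT, NkMH, NkMT, ShLH, ShLT, ShMH, ShMT, SfLH, SfLT, SfMH, SfMT, SkLH, SkLT, SkMH, SkMT. Columns: z/Lo, z/Mid, z/Hi, x/Lo, x/Mid, x/Hi.
{NhLH, NhLT} → row (7,5) (7,5) (7,5) (7,5) (7,5) (7,5)
{NhMH, NhMT} → row (3,4) (3,4) (3,4) (3,4) (3,4) (3,4)
{NfLH, NfLT, NfMH, NfMT} → row (4,3) (4,3) (4,3) (4,3) (4,3) (4,3)
{NkLH, NkMH} → row (1,2) (1,2) (1,2) (4,2) (4,2) (4,2)
{NkLT, NkMT} → row (5,2) (4,3) (4,3) (2,3) (2,3) (2,3)
{ShLH, ShLT, ShMH, ShMT, SfLH, SfLT, SfMH, SfMT, SkLH, SkLT, SkMH, SkMT} → row (4,6) (4,6) (4,6) (4,6) (4,6) (4,6)
That's 6 distinct rows out of 24 strategies.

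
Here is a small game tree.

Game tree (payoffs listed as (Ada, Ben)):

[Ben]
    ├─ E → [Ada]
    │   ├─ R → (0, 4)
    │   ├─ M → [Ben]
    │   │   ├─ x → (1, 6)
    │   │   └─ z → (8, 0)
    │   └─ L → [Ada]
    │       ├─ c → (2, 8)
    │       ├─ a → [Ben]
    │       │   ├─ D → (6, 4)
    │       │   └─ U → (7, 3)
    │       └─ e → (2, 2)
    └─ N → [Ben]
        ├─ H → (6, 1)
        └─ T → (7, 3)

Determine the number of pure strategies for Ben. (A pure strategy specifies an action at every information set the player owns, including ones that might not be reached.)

Ben owns the root with actions {E, N} — two choices.
Ben owns the node after N with actions {H, T} — two choices.
Ben owns the node after E-M with actions {x, z} — two choices.
Ben owns the node after E-L-a with actions {D, U} — two choices.
A pure strategy fixes one action at each information set independently, so the count is the product 2 × 2 × 2 × 2 = 16.

16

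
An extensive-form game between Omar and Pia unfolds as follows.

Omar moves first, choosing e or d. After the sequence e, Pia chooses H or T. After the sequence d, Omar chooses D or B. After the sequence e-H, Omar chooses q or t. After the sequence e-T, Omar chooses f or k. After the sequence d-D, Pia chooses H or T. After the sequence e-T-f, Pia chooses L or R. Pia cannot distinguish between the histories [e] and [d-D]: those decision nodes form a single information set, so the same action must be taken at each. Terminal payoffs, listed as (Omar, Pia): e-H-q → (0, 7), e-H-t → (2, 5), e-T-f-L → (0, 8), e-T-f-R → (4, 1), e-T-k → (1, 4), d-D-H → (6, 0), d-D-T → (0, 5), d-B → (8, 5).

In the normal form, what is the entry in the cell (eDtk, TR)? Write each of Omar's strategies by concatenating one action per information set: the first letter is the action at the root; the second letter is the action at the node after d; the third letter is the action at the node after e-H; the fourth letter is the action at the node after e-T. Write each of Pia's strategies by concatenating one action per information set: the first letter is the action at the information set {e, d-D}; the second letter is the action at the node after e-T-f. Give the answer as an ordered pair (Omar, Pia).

(1, 4)

Trace the play path from the root:
  Omar plays e
  Pia plays T at [e]
  Omar plays k at [e-T]
→ terminal payoff (1, 4).
(Omar's choice at the node after d is never reached on this path, so it doesn't affect the outcome.)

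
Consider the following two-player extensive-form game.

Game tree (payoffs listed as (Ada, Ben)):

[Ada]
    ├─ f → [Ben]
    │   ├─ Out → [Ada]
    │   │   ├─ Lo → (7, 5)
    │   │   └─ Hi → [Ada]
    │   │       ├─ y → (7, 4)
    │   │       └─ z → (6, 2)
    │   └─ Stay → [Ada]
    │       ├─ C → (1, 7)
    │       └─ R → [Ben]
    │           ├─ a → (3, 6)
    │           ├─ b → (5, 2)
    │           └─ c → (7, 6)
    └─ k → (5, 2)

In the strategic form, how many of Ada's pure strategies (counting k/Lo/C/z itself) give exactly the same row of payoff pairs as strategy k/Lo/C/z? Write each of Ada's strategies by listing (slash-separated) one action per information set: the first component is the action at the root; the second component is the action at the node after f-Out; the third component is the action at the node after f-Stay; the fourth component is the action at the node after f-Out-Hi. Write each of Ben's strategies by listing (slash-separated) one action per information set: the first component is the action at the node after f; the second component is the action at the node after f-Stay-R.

Row for k/Lo/C/z (columns Out/a, Out/b, Out/c, Stay/a, Stay/b, Stay/c): (5,2) (5,2) (5,2) (5,2) (5,2) (5,2).
Under k/Lo/C/z, Ada's choice at the node after f-Out and at the node after f-Stay and at the node after f-Out-Hi can never be reached regardless of what Ben does, so varying those choices leaves every outcome unchanged.
Holding the reachable choices fixed and varying the unreachable ones freely already gives 2 × 2 × 2 = 8 equivalent strategies.
No other strategy reproduces this row, so those 8 are the full class: k/Lo/C/y, k/Lo/C/z, k/Lo/R/y, k/Lo/R/z, k/Hi/C/y, k/Hi/C/z, k/Hi/R/y, k/Hi/R/z.

8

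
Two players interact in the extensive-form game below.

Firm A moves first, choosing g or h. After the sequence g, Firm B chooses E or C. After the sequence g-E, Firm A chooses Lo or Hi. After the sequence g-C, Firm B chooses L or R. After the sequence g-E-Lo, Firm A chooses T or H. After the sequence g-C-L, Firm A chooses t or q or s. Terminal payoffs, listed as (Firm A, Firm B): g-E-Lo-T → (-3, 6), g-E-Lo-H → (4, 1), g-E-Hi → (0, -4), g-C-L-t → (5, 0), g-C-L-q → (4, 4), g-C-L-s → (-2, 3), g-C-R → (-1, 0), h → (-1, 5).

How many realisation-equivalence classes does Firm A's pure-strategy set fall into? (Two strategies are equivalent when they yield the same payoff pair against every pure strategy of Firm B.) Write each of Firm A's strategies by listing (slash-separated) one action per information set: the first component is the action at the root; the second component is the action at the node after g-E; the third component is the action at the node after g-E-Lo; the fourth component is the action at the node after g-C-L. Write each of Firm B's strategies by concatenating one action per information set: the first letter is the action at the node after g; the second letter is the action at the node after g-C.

Firm A has 24 pure strategies: g/Lo/T/t, g/Lo/T/q, g/Lo/T/s, g/Lo/H/t, g/Lo/H/q, g/Lo/H/s, g/Hi/T/t, g/Hi/T/q, g/Hi/T/s, g/Hi/H/t, g/Hi/H/q, g/Hi/H/s, h/Lo/T/t, h/Lo/T/q, h/Lo/T/s, h/Lo/H/t, h/Lo/H/q, h/Lo/H/s, h/Hi/T/t, h/Hi/T/q, h/Hi/T/s, h/Hi/H/t, h/Hi/H/q, h/Hi/H/s. Columns: EL, ER, CL, CR.
{g/Lo/T/t} → row (-3,6) (-3,6) (5,0) (-1,0)
{g/Lo/T/q} → row (-3,6) (-3,6) (4,4) (-1,0)
{g/Lo/T/s} → row (-3,6) (-3,6) (-2,3) (-1,0)
{g/Lo/H/t} → row (4,1) (4,1) (5,0) (-1,0)
{g/Lo/H/q} → row (4,1) (4,1) (4,4) (-1,0)
{g/Lo/H/s} → row (4,1) (4,1) (-2,3) (-1,0)
{g/Hi/T/t, g/Hi/H/t} → row (0,-4) (0,-4) (5,0) (-1,0)
{g/Hi/T/q, g/Hi/H/q} → row (0,-4) (0,-4) (4,4) (-1,0)
{g/Hi/T/s, g/Hi/H/s} → row (0,-4) (0,-4) (-2,3) (-1,0)
{h/Lo/T/t, h/Lo/T/q, h/Lo/T/s, h/Lo/H/t, h/Lo/H/q, h/Lo/H/s, h/Hi/T/t, h/Hi/T/q, h/Hi/T/s, h/Hi/H/t, h/Hi/H/q, h/Hi/H/s} → row (-1,5) (-1,5) (-1,5) (-1,5)
That's 10 distinct rows out of 24 strategies.

10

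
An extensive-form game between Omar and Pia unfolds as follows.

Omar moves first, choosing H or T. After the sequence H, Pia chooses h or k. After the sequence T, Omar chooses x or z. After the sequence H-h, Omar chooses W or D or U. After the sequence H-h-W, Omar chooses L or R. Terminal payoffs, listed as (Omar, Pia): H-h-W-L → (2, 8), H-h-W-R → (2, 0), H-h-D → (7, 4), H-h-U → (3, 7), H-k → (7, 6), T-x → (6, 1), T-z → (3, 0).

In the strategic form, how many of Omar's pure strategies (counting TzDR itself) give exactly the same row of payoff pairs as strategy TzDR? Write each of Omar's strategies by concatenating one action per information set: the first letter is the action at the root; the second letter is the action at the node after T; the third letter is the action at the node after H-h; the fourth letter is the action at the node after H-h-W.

Row for TzDR (columns h, k): (3,0) (3,0).
Under TzDR, Omar's choice at the node after H-h and at the node after H-h-W can never be reached regardless of what Pia does, so varying those choices leaves every outcome unchanged.
Holding the reachable choices fixed and varying the unreachable ones freely already gives 3 × 2 = 6 equivalent strategies.
No other strategy reproduces this row, so those 6 are the full class: TzWL, TzWR, TzDL, TzDR, TzUL, TzUR.

6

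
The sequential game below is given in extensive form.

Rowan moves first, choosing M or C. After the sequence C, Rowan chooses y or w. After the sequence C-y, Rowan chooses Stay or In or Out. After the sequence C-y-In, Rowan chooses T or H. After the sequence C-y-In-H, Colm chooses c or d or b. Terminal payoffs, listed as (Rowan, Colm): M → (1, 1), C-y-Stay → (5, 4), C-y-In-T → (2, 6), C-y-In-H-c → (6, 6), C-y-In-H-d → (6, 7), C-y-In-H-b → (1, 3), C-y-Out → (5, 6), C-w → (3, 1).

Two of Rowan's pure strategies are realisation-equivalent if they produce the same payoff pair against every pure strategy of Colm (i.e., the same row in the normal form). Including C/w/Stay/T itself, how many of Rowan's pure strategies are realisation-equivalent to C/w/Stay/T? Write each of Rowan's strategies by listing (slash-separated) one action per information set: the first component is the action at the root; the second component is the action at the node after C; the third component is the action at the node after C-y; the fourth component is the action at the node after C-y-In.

6

Row for C/w/Stay/T (columns c, d, b): (3,1) (3,1) (3,1).
Under C/w/Stay/T, Rowan's choice at the node after C-y and at the node after C-y-In can never be reached regardless of what Colm does, so varying those choices leaves every outcome unchanged.
Holding the reachable choices fixed and varying the unreachable ones freely already gives 3 × 2 = 6 equivalent strategies.
No other strategy reproduces this row, so those 6 are the full class: C/w/Stay/T, C/w/Stay/H, C/w/In/T, C/w/In/H, C/w/Out/T, C/w/Out/H.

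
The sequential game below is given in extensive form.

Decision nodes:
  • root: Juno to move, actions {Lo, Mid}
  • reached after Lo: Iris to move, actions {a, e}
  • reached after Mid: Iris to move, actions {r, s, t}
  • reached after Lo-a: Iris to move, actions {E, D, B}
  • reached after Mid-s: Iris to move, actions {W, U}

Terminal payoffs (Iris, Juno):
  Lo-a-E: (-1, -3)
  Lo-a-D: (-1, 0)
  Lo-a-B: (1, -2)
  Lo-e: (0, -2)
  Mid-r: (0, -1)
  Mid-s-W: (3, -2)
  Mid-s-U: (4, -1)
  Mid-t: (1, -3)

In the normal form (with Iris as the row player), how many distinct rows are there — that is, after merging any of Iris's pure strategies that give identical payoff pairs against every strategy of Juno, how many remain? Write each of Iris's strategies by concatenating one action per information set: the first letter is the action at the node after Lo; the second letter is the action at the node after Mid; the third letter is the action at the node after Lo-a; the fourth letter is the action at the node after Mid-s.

16

Iris has 36 pure strategies: arEW, arEU, arDW, arDU, arBW, arBU, asEW, asEU, asDW, asDU, asBW, asBU, atEW, atEU, atDW, atDU, atBW, atBU, erEW, erEU, erDW, erDU, erBW, erBU, esEW, esEU, esDW, esDU, esBW, esBU, etEW, etEU, etDW, etDU, etBW, etBU. Columns: Lo, Mid.
{arEW, arEU} → row (-1,-3) (0,-1)
{arDW, arDU} → row (-1,0) (0,-1)
{arBW, arBU} → row (1,-2) (0,-1)
{asEW} → row (-1,-3) (3,-2)
{asEU} → row (-1,-3) (4,-1)
{asDW} → row (-1,0) (3,-2)
{asDU} → row (-1,0) (4,-1)
{asBW} → row (1,-2) (3,-2)
{asBU} → row (1,-2) (4,-1)
{atEW, atEU} → row (-1,-3) (1,-3)
{atDW, atDU} → row (-1,0) (1,-3)
{atBW, atBU} → row (1,-2) (1,-3)
{erEW, erEU, erDW, erDU, erBW, erBU} → row (0,-2) (0,-1)
{esEW, esDW, esBW} → row (0,-2) (3,-2)
{esEU, esDU, esBU} → row (0,-2) (4,-1)
{etEW, etEU, etDW, etDU, etBW, etBU} → row (0,-2) (1,-3)
That's 16 distinct rows out of 36 strategies.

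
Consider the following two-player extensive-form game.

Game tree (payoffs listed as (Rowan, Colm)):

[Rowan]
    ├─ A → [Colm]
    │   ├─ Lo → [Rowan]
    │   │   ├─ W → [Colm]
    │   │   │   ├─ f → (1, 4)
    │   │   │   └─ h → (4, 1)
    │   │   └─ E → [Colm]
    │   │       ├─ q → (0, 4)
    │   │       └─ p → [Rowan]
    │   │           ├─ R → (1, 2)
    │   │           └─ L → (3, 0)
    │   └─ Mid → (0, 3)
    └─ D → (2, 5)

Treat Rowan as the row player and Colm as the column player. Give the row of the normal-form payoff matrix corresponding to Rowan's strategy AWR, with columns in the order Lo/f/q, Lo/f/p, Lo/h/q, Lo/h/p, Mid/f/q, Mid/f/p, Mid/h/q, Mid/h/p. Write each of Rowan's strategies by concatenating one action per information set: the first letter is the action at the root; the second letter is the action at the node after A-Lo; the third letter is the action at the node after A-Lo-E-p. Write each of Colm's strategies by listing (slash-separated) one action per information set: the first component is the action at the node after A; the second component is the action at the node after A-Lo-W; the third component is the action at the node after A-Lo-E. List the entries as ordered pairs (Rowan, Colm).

(1,4) (1,4) (4,1) (4,1) (0,3) (0,3) (0,3) (0,3)

vs Lo/f/q: Rowan plays A → Colm plays Lo at [A] → Rowan plays W at [A-Lo] → Colm plays f at [A-Lo-W] → (1, 4)
vs Lo/f/p: Rowan plays A → Colm plays Lo at [A] → Rowan plays W at [A-Lo] → Colm plays f at [A-Lo-W] → (1, 4)
vs Lo/h/q: Rowan plays A → Colm plays Lo at [A] → Rowan plays W at [A-Lo] → Colm plays h at [A-Lo-W] → (4, 1)
vs Lo/h/p: Rowan plays A → Colm plays Lo at [A] → Rowan plays W at [A-Lo] → Colm plays h at [A-Lo-W] → (4, 1)
vs Mid/f/q: Rowan plays A → Colm plays Mid at [A] → (0, 3)
vs Mid/f/p: Rowan plays A → Colm plays Mid at [A] → (0, 3)
vs Mid/h/q: Rowan plays A → Colm plays Mid at [A] → (0, 3)
vs Mid/h/p: Rowan plays A → Colm plays Mid at [A] → (0, 3)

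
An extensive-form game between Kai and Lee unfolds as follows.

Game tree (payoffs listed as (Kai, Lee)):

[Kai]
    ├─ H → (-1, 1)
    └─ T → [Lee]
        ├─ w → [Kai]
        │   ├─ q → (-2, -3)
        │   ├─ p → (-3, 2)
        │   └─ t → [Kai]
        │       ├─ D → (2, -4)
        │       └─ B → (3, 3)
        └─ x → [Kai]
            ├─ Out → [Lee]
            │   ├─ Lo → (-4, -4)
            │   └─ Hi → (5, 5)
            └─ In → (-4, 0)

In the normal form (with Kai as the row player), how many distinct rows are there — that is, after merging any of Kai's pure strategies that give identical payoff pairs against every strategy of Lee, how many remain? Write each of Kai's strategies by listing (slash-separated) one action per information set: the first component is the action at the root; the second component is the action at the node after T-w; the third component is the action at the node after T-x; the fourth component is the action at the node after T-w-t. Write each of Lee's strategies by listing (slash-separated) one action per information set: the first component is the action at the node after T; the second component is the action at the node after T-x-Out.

9

Kai has 24 pure strategies: H/q/Out/D, H/q/Out/B, H/q/In/D, H/q/In/B, H/p/Out/D, H/p/Out/B, H/p/In/D, H/p/In/B, H/t/Out/D, H/t/Out/B, H/t/In/D, H/t/In/B, T/q/Out/D, T/q/Out/B, T/q/In/D, T/q/In/B, T/p/Out/D, T/p/Out/B, T/p/In/D, T/p/In/B, T/t/Out/D, T/t/Out/B, T/t/In/D, T/t/In/B. Columns: w/Lo, w/Hi, x/Lo, x/Hi.
{H/q/Out/D, H/q/Out/B, H/q/In/D, H/q/In/B, H/p/Out/D, H/p/Out/B, H/p/In/D, H/p/In/B, H/t/Out/D, H/t/Out/B, H/t/In/D, H/t/In/B} → row (-1,1) (-1,1) (-1,1) (-1,1)
{T/q/Out/D, T/q/Out/B} → row (-2,-3) (-2,-3) (-4,-4) (5,5)
{T/q/In/D, T/q/In/B} → row (-2,-3) (-2,-3) (-4,0) (-4,0)
{T/p/Out/D, T/p/Out/B} → row (-3,2) (-3,2) (-4,-4) (5,5)
{T/p/In/D, T/p/In/B} → row (-3,2) (-3,2) (-4,0) (-4,0)
{T/t/Out/D} → row (2,-4) (2,-4) (-4,-4) (5,5)
{T/t/Out/B} → row (3,3) (3,3) (-4,-4) (5,5)
{T/t/In/D} → row (2,-4) (2,-4) (-4,0) (-4,0)
{T/t/In/B} → row (3,3) (3,3) (-4,0) (-4,0)
That's 9 distinct rows out of 24 strategies.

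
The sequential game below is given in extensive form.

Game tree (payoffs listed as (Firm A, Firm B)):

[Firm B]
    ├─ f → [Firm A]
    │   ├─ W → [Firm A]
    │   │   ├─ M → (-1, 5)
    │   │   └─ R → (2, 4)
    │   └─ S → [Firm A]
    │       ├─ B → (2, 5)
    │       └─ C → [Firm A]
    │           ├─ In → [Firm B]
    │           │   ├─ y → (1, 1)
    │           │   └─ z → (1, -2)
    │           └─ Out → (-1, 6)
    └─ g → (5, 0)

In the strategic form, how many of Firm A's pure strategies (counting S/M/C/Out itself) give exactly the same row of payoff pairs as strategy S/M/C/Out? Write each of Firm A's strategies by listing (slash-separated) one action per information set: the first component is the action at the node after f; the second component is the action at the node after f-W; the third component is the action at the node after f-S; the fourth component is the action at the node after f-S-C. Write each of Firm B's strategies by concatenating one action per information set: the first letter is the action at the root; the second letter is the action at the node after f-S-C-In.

2

Row for S/M/C/Out (columns fy, fz, gy, gz): (-1,6) (-1,6) (5,0) (5,0).
Under S/M/C/Out, Firm A's choice at the node after f-W can never be reached regardless of what Firm B does, so varying those choices leaves every outcome unchanged.
Holding the reachable choices fixed and varying the unreachable one freely already gives 2 equivalent strategies.
No other strategy reproduces this row, so those 2 are the full class: S/M/C/Out, S/R/C/Out.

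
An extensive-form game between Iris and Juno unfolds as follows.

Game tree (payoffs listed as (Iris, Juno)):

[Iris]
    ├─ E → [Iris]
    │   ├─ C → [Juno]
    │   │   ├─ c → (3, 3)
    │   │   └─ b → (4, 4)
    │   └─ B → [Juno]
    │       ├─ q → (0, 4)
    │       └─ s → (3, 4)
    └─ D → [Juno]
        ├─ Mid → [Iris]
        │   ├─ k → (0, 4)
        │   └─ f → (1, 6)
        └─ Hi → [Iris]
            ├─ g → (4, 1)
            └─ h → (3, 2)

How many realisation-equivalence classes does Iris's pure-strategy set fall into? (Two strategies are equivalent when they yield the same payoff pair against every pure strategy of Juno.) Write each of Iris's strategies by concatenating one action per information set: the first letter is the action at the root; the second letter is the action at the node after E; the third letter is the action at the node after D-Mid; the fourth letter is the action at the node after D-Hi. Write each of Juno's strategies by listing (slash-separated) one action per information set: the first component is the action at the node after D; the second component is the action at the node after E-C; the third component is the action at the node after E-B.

Iris has 16 pure strategies: ECkg, ECkh, ECfg, ECfh, EBkg, EBkh, EBfg, EBfh, DCkg, DCkh, DCfg, DCfh, DBkg, DBkh, DBfg, DBfh. Columns: Mid/c/q, Mid/c/s, Mid/b/q, Mid/b/s, Hi/c/q, Hi/c/s, Hi/b/q, Hi/b/s.
{ECkg, ECkh, ECfg, ECfh} → row (3,3) (3,3) (4,4) (4,4) (3,3) (3,3) (4,4) (4,4)
{EBkg, EBkh, EBfg, EBfh} → row (0,4) (3,4) (0,4) (3,4) (0,4) (3,4) (0,4) (3,4)
{DCkg, DBkg} → row (0,4) (0,4) (0,4) (0,4) (4,1) (4,1) (4,1) (4,1)
{DCkh, DBkh} → row (0,4) (0,4) (0,4) (0,4) (3,2) (3,2) (3,2) (3,2)
{DCfg, DBfg} → row (1,6) (1,6) (1,6) (1,6) (4,1) (4,1) (4,1) (4,1)
{DCfh, DBfh} → row (1,6) (1,6) (1,6) (1,6) (3,2) (3,2) (3,2) (3,2)
That's 6 distinct rows out of 16 strategies.

6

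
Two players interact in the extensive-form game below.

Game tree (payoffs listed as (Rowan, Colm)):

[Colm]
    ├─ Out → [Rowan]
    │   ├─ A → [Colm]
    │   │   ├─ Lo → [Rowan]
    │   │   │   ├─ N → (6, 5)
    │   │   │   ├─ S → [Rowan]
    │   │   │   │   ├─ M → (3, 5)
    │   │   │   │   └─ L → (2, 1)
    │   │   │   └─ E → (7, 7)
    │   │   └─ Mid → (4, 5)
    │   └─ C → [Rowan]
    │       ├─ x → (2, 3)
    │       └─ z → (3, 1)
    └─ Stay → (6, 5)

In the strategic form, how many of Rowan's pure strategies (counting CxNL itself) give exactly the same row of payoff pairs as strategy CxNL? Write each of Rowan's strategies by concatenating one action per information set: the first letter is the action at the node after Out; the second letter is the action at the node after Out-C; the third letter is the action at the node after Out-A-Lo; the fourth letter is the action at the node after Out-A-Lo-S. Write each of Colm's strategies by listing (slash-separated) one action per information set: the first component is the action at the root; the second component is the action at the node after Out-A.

Row for CxNL (columns Out/Lo, Out/Mid, Stay/Lo, Stay/Mid): (2,3) (2,3) (6,5) (6,5).
Under CxNL, Rowan's choice at the node after Out-A-Lo and at the node after Out-A-Lo-S can never be reached regardless of what Colm does, so varying those choices leaves every outcome unchanged.
Holding the reachable choices fixed and varying the unreachable ones freely already gives 3 × 2 = 6 equivalent strategies.
No other strategy reproduces this row, so those 6 are the full class: CxNM, CxNL, CxSM, CxSL, CxEM, CxEL.

6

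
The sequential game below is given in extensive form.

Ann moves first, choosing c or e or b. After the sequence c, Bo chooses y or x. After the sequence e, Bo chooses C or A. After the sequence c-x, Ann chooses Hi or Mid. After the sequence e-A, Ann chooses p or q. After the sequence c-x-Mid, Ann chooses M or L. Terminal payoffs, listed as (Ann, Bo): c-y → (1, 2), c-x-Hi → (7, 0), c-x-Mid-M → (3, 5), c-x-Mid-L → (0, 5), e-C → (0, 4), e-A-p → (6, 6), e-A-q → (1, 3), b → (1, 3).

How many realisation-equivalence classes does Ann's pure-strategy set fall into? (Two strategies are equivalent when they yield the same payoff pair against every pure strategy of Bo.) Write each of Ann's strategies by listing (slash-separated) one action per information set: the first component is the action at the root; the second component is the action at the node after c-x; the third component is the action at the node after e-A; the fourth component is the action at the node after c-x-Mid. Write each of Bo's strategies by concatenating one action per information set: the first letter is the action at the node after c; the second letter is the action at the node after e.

6

Ann has 24 pure strategies: c/Hi/p/M, c/Hi/p/L, c/Hi/q/M, c/Hi/q/L, c/Mid/p/M, c/Mid/p/L, c/Mid/q/M, c/Mid/q/L, e/Hi/p/M, e/Hi/p/L, e/Hi/q/M, e/Hi/q/L, e/Mid/p/M, e/Mid/p/L, e/Mid/q/M, e/Mid/q/L, b/Hi/p/M, b/Hi/p/L, b/Hi/q/M, b/Hi/q/L, b/Mid/p/M, b/Mid/p/L, b/Mid/q/M, b/Mid/q/L. Columns: yC, yA, xC, xA.
{c/Hi/p/M, c/Hi/p/L, c/Hi/q/M, c/Hi/q/L} → row (1,2) (1,2) (7,0) (7,0)
{c/Mid/p/M, c/Mid/q/M} → row (1,2) (1,2) (3,5) (3,5)
{c/Mid/p/L, c/Mid/q/L} → row (1,2) (1,2) (0,5) (0,5)
{e/Hi/p/M, e/Hi/p/L, e/Mid/p/M, e/Mid/p/L} → row (0,4) (6,6) (0,4) (6,6)
{e/Hi/q/M, e/Hi/q/L, e/Mid/q/M, e/Mid/q/L} → row (0,4) (1,3) (0,4) (1,3)
{b/Hi/p/M, b/Hi/p/L, b/Hi/q/M, b/Hi/q/L, b/Mid/p/M, b/Mid/p/L, b/Mid/q/M, b/Mid/q/L} → row (1,3) (1,3) (1,3) (1,3)
That's 6 distinct rows out of 24 strategies.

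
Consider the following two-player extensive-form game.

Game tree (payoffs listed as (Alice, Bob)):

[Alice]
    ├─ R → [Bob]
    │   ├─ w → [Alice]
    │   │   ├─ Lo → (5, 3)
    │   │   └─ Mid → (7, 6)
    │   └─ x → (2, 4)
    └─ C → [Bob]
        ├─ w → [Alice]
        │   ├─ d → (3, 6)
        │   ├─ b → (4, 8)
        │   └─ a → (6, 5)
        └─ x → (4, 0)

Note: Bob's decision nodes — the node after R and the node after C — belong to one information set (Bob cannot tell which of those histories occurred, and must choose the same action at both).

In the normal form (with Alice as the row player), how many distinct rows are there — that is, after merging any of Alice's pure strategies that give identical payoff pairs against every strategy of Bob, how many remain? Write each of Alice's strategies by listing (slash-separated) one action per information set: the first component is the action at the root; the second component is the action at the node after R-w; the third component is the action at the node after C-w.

Alice has 12 pure strategies: R/Lo/d, R/Lo/b, R/Lo/a, R/Mid/d, R/Mid/b, R/Mid/a, C/Lo/d, C/Lo/b, C/Lo/a, C/Mid/d, C/Mid/b, C/Mid/a. Columns: w, x.
{R/Lo/d, R/Lo/b, R/Lo/a} → row (5,3) (2,4)
{R/Mid/d, R/Mid/b, R/Mid/a} → row (7,6) (2,4)
{C/Lo/d, C/Mid/d} → row (3,6) (4,0)
{C/Lo/b, C/Mid/b} → row (4,8) (4,0)
{C/Lo/a, C/Mid/a} → row (6,5) (4,0)
That's 5 distinct rows out of 12 strategies.

5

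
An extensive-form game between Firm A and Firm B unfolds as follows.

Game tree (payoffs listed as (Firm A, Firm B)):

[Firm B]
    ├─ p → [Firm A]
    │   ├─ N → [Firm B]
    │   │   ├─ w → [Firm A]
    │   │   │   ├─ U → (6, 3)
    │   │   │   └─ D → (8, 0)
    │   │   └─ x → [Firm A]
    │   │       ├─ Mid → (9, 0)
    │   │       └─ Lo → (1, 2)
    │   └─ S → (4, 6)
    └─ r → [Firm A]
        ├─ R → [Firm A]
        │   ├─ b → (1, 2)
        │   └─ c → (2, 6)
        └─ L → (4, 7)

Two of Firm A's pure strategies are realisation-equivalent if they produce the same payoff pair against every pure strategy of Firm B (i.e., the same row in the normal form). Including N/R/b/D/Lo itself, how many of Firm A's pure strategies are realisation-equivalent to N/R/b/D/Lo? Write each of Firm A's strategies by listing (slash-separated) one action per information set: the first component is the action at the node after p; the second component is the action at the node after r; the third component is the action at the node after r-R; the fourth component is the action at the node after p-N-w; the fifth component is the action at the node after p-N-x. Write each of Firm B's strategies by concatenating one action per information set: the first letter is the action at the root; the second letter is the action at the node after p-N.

1

Row for N/R/b/D/Lo (columns pw, px, rw, rx): (8,0) (1,2) (1,2) (1,2).
Every one of Firm A's information sets is on the play path for some reply by Firm B when Firm A follows N/R/b/D/Lo.
Changing the action at any of them therefore changes at least one column, so only N/R/b/D/Lo itself gives this row.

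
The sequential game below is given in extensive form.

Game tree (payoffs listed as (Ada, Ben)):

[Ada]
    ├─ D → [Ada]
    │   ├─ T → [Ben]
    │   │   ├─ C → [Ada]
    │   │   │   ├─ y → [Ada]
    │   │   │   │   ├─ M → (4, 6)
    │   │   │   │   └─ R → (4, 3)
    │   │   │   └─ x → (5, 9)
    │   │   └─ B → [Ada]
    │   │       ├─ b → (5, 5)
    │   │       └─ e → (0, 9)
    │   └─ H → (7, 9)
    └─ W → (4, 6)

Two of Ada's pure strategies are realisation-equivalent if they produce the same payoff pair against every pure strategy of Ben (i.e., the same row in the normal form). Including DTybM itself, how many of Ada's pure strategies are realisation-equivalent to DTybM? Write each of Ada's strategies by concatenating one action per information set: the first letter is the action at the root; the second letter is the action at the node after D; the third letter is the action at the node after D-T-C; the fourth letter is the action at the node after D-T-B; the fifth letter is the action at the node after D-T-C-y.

1

Row for DTybM (columns C, B): (4,6) (5,5).
Every one of Ada's information sets is on the play path for some reply by Ben when Ada follows DTybM.
Changing the action at any of them therefore changes at least one column, so only DTybM itself gives this row.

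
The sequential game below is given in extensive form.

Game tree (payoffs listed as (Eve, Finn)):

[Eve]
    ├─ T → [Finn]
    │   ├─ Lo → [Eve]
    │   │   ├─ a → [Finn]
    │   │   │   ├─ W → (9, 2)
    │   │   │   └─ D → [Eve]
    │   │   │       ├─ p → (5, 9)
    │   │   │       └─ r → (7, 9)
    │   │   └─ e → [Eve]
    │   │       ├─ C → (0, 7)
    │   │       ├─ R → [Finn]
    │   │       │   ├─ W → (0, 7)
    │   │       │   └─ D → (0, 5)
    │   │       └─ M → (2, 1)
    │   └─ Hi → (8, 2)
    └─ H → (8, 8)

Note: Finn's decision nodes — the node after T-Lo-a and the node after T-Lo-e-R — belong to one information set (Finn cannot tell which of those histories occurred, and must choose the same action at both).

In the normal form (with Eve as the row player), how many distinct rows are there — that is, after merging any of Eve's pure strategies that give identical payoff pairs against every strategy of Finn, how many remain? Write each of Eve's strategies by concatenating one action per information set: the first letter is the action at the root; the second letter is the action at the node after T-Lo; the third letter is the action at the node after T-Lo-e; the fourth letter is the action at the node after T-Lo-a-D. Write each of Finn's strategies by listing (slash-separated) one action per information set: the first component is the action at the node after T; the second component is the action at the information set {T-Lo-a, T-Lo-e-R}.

Eve has 24 pure strategies: TaCp, TaCr, TaRp, TaRr, TaMp, TaMr, TeCp, TeCr, TeRp, TeRr, TeMp, TeMr, HaCp, HaCr, HaRp, HaRr, HaMp, HaMr, HeCp, HeCr, HeRp, HeRr, HeMp, HeMr. Columns: Lo/W, Lo/D, Hi/W, Hi/D.
{TaCp, TaRp, TaMp} → row (9,2) (5,9) (8,2) (8,2)
{TaCr, TaRr, TaMr} → row (9,2) (7,9) (8,2) (8,2)
{TeCp, TeCr} → row (0,7) (0,7) (8,2) (8,2)
{TeRp, TeRr} → row (0,7) (0,5) (8,2) (8,2)
{TeMp, TeMr} → row (2,1) (2,1) (8,2) (8,2)
{HaCp, HaCr, HaRp, HaRr, HaMp, HaMr, HeCp, HeCr, HeRp, HeRr, HeMp, HeMr} → row (8,8) (8,8) (8,8) (8,8)
That's 6 distinct rows out of 24 strategies.

6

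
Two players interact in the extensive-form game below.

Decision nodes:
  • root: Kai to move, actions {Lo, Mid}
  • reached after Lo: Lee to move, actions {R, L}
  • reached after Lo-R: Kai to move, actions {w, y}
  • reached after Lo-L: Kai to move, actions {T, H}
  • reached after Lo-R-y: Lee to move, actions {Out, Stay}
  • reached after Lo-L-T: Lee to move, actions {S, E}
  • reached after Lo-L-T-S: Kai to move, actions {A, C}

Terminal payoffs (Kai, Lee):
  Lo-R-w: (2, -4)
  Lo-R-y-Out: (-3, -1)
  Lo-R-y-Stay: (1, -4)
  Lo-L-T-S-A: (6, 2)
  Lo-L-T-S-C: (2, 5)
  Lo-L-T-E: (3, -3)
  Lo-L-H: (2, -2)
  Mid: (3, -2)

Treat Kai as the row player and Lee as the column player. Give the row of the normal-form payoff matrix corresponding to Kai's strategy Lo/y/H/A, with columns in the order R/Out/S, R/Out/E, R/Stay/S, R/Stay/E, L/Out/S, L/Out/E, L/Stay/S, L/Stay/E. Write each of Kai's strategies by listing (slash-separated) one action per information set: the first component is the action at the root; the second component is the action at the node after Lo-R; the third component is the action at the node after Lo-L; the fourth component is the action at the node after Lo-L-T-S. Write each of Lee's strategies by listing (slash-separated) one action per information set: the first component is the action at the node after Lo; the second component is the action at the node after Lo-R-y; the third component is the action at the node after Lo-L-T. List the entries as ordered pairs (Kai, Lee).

vs R/Out/S: Kai plays Lo → Lee plays R at [Lo] → Kai plays y at [Lo-R] → Lee plays Out at [Lo-R-y] → (-3, -1)
vs R/Out/E: Kai plays Lo → Lee plays R at [Lo] → Kai plays y at [Lo-R] → Lee plays Out at [Lo-R-y] → (-3, -1)
vs R/Stay/S: Kai plays Lo → Lee plays R at [Lo] → Kai plays y at [Lo-R] → Lee plays Stay at [Lo-R-y] → (1, -4)
vs R/Stay/E: Kai plays Lo → Lee plays R at [Lo] → Kai plays y at [Lo-R] → Lee plays Stay at [Lo-R-y] → (1, -4)
vs L/Out/S: Kai plays Lo → Lee plays L at [Lo] → Kai plays H at [Lo-L] → (2, -2)
vs L/Out/E: Kai plays Lo → Lee plays L at [Lo] → Kai plays H at [Lo-L] → (2, -2)
vs L/Stay/S: Kai plays Lo → Lee plays L at [Lo] → Kai plays H at [Lo-L] → (2, -2)
vs L/Stay/E: Kai plays Lo → Lee plays L at [Lo] → Kai plays H at [Lo-L] → (2, -2)

(-3,-1) (-3,-1) (1,-4) (1,-4) (2,-2) (2,-2) (2,-2) (2,-2)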